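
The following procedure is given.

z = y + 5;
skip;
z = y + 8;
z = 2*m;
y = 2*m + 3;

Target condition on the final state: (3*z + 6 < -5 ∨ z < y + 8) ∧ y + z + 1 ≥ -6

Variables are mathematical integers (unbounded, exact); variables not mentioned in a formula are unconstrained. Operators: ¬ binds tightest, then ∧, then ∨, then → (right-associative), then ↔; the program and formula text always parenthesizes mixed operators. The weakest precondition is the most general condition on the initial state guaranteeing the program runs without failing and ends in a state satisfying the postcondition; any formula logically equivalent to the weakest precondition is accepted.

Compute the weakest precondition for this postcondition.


Working backward. After the program, the postcondition (3*z + 6 < -5 ∨ z < y + 8) ∧ y + z + 1 ≥ -6 must hold; in canonical form it is (3*z < -11 ∨ z < y + 8) ∧ y + z ≥ -7.
Before y := 2*m + 3: (3*z < -11 ∨ z < 2*m + 11) ∧ 2*m + z ≥ -10
Before z := 2*m: 4*m ≥ -10
Before z := y + 8: 4*m ≥ -10
Before skip: 4*m ≥ -10
Before z := y + 5: 4*m ≥ -10
Answer: WP = 4*m ≥ -10


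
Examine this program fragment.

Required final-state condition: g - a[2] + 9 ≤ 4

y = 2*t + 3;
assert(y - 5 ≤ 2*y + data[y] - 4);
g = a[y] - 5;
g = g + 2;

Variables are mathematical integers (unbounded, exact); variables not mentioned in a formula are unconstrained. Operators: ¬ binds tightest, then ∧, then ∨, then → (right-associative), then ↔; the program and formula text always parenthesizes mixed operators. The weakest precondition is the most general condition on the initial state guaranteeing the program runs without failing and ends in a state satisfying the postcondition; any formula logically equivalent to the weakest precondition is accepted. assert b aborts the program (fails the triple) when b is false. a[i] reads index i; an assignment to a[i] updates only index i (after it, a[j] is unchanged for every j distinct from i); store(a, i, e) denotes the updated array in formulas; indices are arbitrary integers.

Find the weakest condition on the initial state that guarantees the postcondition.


Working backward. After the program, the postcondition g - a[2] + 9 ≤ 4 must hold; in canonical form it is g ≤ a[2] - 5.
Before g := g + 2: g ≤ a[2] - 7
Before g := a[y] - 5: a[y] ≤ a[2] - 2
Before assert y - 5 ≤ 2*y + data[y] - 4: data[y] + y ≥ -1 ∧ a[y] ≤ a[2] - 2
Before y := 2*t + 3: data[2*t + 3] + 2*t ≥ -4 ∧ a[2*t + 3] ≤ a[2] - 2
Answer: WP = data[2*t + 3] + 2*t ≥ -4 ∧ a[2*t + 3] ≤ a[2] - 2


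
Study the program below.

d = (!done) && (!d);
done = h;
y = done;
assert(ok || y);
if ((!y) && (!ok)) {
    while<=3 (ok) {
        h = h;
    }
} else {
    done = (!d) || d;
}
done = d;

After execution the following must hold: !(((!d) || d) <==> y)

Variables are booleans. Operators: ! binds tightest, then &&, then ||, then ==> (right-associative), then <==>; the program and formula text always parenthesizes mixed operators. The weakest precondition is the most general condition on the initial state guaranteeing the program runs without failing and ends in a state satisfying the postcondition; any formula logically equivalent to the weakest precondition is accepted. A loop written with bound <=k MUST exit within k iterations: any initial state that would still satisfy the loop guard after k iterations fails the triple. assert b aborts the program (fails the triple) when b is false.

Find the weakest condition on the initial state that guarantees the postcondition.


Working backward. After the program, the postcondition !(((!d) || d) <==> y) must hold; in canonical form it is !y.
Before done := d: !y
Then branch requires (ok ==> ((ok ==> ((ok ==> ((!ok) && (!y))) && ((!ok) ==> (!y)))) && ((!ok) ==> (!y)))) && ((!ok) ==> (!y)); else branch requires !y.
Before the if: (((!y) && (!ok)) ==> ((ok ==> ((ok ==> ((ok ==> ((!ok) && (!y))) && ((!ok) ==> (!y)))) && ((!ok) ==> (!y)))) && ((!ok) ==> (!y)))) && ((!((!y) && (!ok))) ==> (!y))
Before assert ok || y: (ok || y) && (((!y) && (!ok)) ==> ((ok ==> ((ok ==> ((ok ==> ((!ok) && (!y))) && ((!ok) ==> (!y)))) && ((!ok) ==> (!y)))) && ((!ok) ==> (!y)))) && ((!((!y) && (!ok))) ==> (!y))
Before y := done: (ok || done) && (((!done) && (!ok)) ==> ((ok ==> ((ok ==> ((ok ==> ((!ok) && (!done))) && ((!ok) ==> (!done)))) && ((!ok) ==> (!done)))) && ((!ok) ==> (!done)))) && ((!((!done) && (!ok))) ==> (!done))
Before done := h: (ok || h) && (((!h) && (!ok)) ==> ((ok ==> ((ok ==> ((ok ==> ((!ok) && (!h))) && ((!ok) ==> (!h)))) && ((!ok) ==> (!h)))) && ((!ok) ==> (!h)))) && ((!((!h) && (!ok))) ==> (!h))
Before d := (!done) && (!d): (ok || h) && (((!h) && (!ok)) ==> ((ok ==> ((ok ==> ((ok ==> ((!ok) && (!h))) && ((!ok) ==> (!h)))) && ((!ok) ==> (!h)))) && ((!ok) ==> (!h)))) && ((!((!h) && (!ok))) ==> (!h))
Answer: WP = (ok || h) && (((!h) && (!ok)) ==> ((ok ==> ((ok ==> ((ok ==> ((!ok) && (!h))) && ((!ok) ==> (!h)))) && ((!ok) ==> (!h)))) && ((!ok) ==> (!h)))) && ((!((!h) && (!ok))) ==> (!h))


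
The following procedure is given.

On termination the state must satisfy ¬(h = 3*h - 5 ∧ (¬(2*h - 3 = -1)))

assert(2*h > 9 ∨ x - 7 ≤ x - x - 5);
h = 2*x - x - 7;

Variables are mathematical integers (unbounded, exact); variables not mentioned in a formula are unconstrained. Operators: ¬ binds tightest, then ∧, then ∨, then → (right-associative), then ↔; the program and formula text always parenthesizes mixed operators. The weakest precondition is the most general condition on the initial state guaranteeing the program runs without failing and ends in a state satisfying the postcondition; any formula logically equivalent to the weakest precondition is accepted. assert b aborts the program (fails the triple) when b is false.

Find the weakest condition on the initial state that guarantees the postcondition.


Working backward. After the program, the postcondition ¬(h = 3*h - 5 ∧ (¬(2*h - 3 = -1))) must hold; in canonical form it is ¬(2*h = 5 ∧ (¬(2*h = 2))).
Before h := 2*x - x - 7: ¬(2*x = 19 ∧ (¬(2*x = 16)))
Before assert 2*h > 9 ∨ x - 7 ≤ x - x - 5: (2*h > 9 ∨ x ≤ 2) ∧ (¬(2*x = 19 ∧ (¬(2*x = 16))))
Answer: WP = (2*h > 9 ∨ x ≤ 2) ∧ (¬(2*x = 19 ∧ (¬(2*x = 16))))


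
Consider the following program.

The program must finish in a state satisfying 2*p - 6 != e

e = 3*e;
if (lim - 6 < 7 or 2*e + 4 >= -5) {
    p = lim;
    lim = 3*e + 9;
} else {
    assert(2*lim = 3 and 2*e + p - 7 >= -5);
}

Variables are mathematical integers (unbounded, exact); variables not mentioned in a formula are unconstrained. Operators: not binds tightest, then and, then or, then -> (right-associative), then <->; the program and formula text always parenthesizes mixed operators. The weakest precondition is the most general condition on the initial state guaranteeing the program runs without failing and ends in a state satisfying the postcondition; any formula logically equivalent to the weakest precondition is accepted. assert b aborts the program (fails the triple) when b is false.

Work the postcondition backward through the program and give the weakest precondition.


Working backward. After the program, the postcondition 2*p - 6 != e must hold; in canonical form it is 2*p != e + 6.
Then branch requires 2*lim != e + 6; else branch requires 2*lim = 3 and 2*e + p >= 2 and 2*p != e + 6.
Before the if: ((lim < 13 or 2*e >= -9) -> 2*lim != e + 6) and ((not (lim < 13 or 2*e >= -9)) -> (2*lim = 3 and 2*e + p >= 2 and 2*p != e + 6))
Before e := 3*e: ((lim < 13 or 6*e >= -9) -> 2*lim != 3*e + 6) and ((not (lim < 13 or 6*e >= -9)) -> (2*lim = 3 and 6*e + p >= 2 and 2*p != 3*e + 6))
Answer: WP = ((lim < 13 or 6*e >= -9) -> 2*lim != 3*e + 6) and ((not (lim < 13 or 6*e >= -9)) -> (2*lim = 3 and 6*e + p >= 2 and 2*p != 3*e + 6))


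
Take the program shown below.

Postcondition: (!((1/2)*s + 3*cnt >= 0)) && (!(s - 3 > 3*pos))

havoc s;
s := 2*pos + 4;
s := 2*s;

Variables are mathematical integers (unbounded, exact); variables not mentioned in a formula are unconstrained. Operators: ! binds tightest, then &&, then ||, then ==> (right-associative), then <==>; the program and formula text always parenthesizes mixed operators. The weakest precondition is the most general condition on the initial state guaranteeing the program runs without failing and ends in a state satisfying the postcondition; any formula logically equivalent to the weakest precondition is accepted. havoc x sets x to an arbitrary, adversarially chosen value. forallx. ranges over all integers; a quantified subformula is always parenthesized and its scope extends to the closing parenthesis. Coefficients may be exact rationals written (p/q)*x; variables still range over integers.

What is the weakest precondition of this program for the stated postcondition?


Working backward. After the program, the postcondition (!((1/2)*s + 3*cnt >= 0)) && (!(s - 3 > 3*pos)) must hold; in canonical form it is (!(3*cnt + (1/2)*s >= 0)) && (!(s > 3*pos + 3)).
Before s := 2*s: (!(3*cnt + s >= 0)) && (!(2*s > 3*pos + 3))
Before s := 2*pos + 4: (!(3*cnt + 2*pos >= -4)) && (!(pos > -5))
Before havoc s: (!(3*cnt + 2*pos >= -4)) && (!(pos > -5))
Answer: WP = (!(3*cnt + 2*pos >= -4)) && (!(pos > -5))


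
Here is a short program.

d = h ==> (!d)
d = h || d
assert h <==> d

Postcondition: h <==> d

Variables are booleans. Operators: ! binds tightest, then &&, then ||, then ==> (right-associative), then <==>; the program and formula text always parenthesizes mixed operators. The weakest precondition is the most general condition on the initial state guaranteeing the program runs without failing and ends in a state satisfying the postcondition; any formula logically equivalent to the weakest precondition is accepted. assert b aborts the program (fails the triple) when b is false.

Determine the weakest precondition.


Working backward. After the program, h <==> d must hold.
Before assert h <==> d: h <==> d
Before d := h || d: h <==> (h || d)
Before d := h ==> (!d): h <==> (h || (h ==> (!d)))
Answer: WP = h <==> (h || (h ==> (!d)))


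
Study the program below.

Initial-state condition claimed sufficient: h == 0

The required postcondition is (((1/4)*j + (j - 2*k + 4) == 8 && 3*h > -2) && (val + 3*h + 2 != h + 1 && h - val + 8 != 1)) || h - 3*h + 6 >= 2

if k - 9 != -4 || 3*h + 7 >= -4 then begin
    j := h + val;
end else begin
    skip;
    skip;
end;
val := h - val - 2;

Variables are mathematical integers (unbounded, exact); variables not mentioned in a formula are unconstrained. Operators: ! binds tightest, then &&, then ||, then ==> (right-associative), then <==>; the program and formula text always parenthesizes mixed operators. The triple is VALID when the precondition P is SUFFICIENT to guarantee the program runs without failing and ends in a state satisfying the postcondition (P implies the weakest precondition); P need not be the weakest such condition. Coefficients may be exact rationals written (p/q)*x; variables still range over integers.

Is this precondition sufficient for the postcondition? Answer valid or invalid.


Working backward. After the program, the postcondition (((1/4)*j + (j - 2*k + 4) == 8 && 3*h > -2) && (val + 3*h + 2 != h + 1 && h - val + 8 != 1)) || h - 3*h + 6 >= 2 must hold; in canonical form it is ((5/4)*j == 2*k + 4 && 3*h > -2 && 2*h + val != -1 && h != val - 7) || 2*h <= 4.
Before val := h - val - 2: ((5/4)*j == 2*k + 4 && 3*h > -2 && 3*h != val + 1 && val != -9) || 2*h <= 4
Then branch requires ((5/4)*h + (5/4)*val == 2*k + 4 && 3*h > -2 && 3*h != val + 1 && val != -9) || 2*h <= 4; else branch requires ((5/4)*j == 2*k + 4 && 3*h > -2 && 3*h != val + 1 && val != -9) || 2*h <= 4.
Before the if: ((k != 5 || 3*h >= -11) ==> (((5/4)*h + (5/4)*val == 2*k + 4 && 3*h > -2 && 3*h != val + 1 && val != -9) || 2*h <= 4)) && ((!(k != 5 || 3*h >= -11)) ==> (((5/4)*j == 2*k + 4 && 3*h > -2 && 3*h != val + 1 && val != -9) || 2*h <= 4))
The weakest precondition is ((k != 5 || 3*h >= -11) ==> (((5/4)*h + (5/4)*val == 2*k + 4 && 3*h > -2 && 3*h != val + 1 && val != -9) || 2*h <= 4)) && ((!(k != 5 || 3*h >= -11)) ==> (((5/4)*j == 2*k + 4 && 3*h > -2 && 3*h != val + 1 && val != -9) || 2*h <= 4)).
Check whether h == 0 implies it.
Every state satisfying the precondition satisfies the weakest precondition: the implication holds.
Answer: valid


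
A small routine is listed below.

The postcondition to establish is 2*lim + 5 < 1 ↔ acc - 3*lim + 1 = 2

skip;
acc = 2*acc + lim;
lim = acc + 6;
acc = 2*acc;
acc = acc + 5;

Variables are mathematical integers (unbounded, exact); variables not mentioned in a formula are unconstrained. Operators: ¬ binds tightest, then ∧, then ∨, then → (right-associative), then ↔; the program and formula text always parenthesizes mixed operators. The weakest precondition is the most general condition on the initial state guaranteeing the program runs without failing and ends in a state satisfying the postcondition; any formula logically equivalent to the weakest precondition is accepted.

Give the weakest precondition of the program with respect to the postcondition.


Working backward. After the program, the postcondition 2*lim + 5 < 1 ↔ acc - 3*lim + 1 = 2 must hold; in canonical form it is 2*lim < -4 ↔ acc = 3*lim + 1.
Before acc := acc + 5: 2*lim < -4 ↔ acc = 3*lim - 4
Before acc := 2*acc: 2*lim < -4 ↔ 2*acc = 3*lim - 4
Before lim := acc + 6: 2*acc < -16 ↔ acc = -14
Before acc := 2*acc + lim: 4*acc + 2*lim < -16 ↔ 2*acc + lim = -14
Before skip: 4*acc + 2*lim < -16 ↔ 2*acc + lim = -14
Answer: WP = 4*acc + 2*lim < -16 ↔ 2*acc + lim = -14


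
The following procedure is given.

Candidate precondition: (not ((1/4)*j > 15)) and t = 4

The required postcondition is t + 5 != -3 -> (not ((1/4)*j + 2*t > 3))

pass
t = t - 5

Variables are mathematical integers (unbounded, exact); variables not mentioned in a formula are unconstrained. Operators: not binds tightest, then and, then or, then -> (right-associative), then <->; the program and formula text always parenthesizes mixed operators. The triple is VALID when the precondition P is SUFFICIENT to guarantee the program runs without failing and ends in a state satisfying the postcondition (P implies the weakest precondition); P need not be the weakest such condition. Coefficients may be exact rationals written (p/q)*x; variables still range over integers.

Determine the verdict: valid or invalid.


Working backward. After the program, the postcondition t + 5 != -3 -> (not ((1/4)*j + 2*t > 3)) must hold; in canonical form it is t != -8 -> (not ((1/4)*j + 2*t > 3)).
Before t := t - 5: t != -3 -> (not ((1/4)*j + 2*t > 13))
Before skip: t != -3 -> (not ((1/4)*j + 2*t > 13))
The weakest precondition is t != -3 -> (not ((1/4)*j + 2*t > 13)).
Check whether (not ((1/4)*j > 15)) and t = 4 implies it.
Countermodel: at the initial state j = 21, t = 4, the precondition holds but the weakest precondition fails.
Answer: invalid


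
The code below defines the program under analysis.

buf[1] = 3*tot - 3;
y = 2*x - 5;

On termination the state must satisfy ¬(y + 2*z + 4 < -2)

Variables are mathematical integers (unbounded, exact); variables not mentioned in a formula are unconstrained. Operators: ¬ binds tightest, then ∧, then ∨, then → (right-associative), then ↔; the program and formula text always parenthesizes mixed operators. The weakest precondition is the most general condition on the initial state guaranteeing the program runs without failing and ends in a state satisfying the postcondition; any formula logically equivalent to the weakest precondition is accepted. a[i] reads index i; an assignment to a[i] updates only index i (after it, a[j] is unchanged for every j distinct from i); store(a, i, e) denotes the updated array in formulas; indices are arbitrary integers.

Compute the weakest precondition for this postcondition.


Working backward. After the program, the postcondition ¬(y + 2*z + 4 < -2) must hold; in canonical form it is ¬(y + 2*z < -6).
Before y := 2*x - 5: ¬(2*x + 2*z < -1)
Before buf[1] := 3*tot - 3: ¬(2*x + 2*z < -1)
Answer: WP = ¬(2*x + 2*z < -1)


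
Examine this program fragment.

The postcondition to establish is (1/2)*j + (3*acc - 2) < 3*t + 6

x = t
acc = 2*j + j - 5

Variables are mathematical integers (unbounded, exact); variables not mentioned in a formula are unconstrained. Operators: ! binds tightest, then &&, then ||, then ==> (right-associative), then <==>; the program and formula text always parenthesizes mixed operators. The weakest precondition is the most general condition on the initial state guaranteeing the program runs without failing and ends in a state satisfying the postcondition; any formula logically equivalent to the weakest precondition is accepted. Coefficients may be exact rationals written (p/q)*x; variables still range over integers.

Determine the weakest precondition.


Working backward. After the program, the postcondition (1/2)*j + (3*acc - 2) < 3*t + 6 must hold; in canonical form it is 3*acc + (1/2)*j < 3*t + 8.
Before acc := 2*j + j - 5: (19/2)*j < 3*t + 23
Before x := t: (19/2)*j < 3*t + 23
Answer: WP = (19/2)*j < 3*t + 23


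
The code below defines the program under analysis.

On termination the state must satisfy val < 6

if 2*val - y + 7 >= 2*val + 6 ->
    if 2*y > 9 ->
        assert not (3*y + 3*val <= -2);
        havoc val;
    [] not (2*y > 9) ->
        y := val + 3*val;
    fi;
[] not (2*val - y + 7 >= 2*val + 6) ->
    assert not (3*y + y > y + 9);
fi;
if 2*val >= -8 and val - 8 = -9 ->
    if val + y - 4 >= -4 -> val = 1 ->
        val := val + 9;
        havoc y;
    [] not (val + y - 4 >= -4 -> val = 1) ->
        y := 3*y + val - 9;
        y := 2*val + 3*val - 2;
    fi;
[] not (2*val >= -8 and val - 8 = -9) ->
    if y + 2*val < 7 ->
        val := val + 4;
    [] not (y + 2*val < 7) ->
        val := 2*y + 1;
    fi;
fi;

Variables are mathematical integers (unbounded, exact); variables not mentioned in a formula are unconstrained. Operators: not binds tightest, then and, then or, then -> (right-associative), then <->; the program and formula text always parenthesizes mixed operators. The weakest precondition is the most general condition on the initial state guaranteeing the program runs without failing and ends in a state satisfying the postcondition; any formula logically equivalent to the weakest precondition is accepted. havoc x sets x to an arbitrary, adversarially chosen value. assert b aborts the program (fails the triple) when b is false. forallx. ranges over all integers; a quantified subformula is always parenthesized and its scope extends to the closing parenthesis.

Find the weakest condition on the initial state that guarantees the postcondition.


Working backward. After the program, val < 6 must hold.
Then branch requires ((val + y >= 0 -> val = 1) -> val < -3) and ((not (val + y >= 0 -> val = 1)) -> val < 6); else branch requires (2*val + y < 7 -> val < 2) and ((not (2*val + y < 7)) -> 2*y < 5).
Before the if: ((2*val >= -8 and val = -1) -> (((val + y >= 0 -> val = 1) -> val < -3) and ((not (val + y >= 0 -> val = 1)) -> val < 6))) and ((not (2*val >= -8 and val = -1)) -> ((2*val + y < 7 -> val < 2) and ((not (2*val + y < 7)) -> 2*y < 5)))
Then branch requires (2*y > 9 -> ((not (3*val + 3*y <= -2)) and (forall val_1. (((2*val_1 >= -8 and val_1 = -1) -> (((val_1 + y >= 0 -> val_1 = 1) -> val_1 < -3) and ((not (val_1 + y >= 0 -> val_1 = 1)) -> val_1 < 6))) and ((not (2*val_1 >= -8 and val_1 = -1)) -> ((2*val_1 + y < 7 -> val_1 < 2) and ((not (2*val_1 + y < 7)) -> 2*y < 5))))))) and ((not (2*y > 9)) -> (((2*val >= -8 and val = -1) -> (((5*val >= 0 -> val = 1) -> val < -3) and ((not (5*val >= 0 -> val = 1)) -> val < 6))) and ((not (2*val >= -8 and val = -1)) -> ((6*val < 7 -> val < 2) and ((not (6*val < 7)) -> 8*val < 5))))); else branch requires (not (3*y > 9)) and ((2*val >= -8 and val = -1) -> (((val + y >= 0 -> val = 1) -> val < -3) and ((not (val + y >= 0 -> val = 1)) -> val < 6))) and ((not (2*val >= -8 and val = -1)) -> ((2*val + y < 7 -> val < 2) and ((not (2*val + y < 7)) -> 2*y < 5))).
Before the if: (y <= 1 -> ((2*y > 9 -> ((not (3*val + 3*y <= -2)) and (forall val_1. (((2*val_1 >= -8 and val_1 = -1) -> (((val_1 + y >= 0 -> val_1 = 1) -> val_1 < -3) and ((not (val_1 + y >= 0 -> val_1 = 1)) -> val_1 < 6))) and ((not (2*val_1 >= -8 and val_1 = -1)) -> ((2*val_1 + y < 7 -> val_1 < 2) and ((not (2*val_1 + y < 7)) -> 2*y < 5))))))) and ((not (2*y > 9)) -> (((2*val >= -8 and val = -1) -> (((5*val >= 0 -> val = 1) -> val < -3) and ((not (5*val >= 0 -> val = 1)) -> val < 6))) and ((not (2*val >= -8 and val = -1)) -> ((6*val < 7 -> val < 2) and ((not (6*val < 7)) -> 8*val < 5))))))) and ((not (y <= 1)) -> ((not (3*y > 9)) and ((2*val >= -8 and val = -1) -> (((val + y >= 0 -> val = 1) -> val < -3) and ((not (val + y >= 0 -> val = 1)) -> val < 6))) and ((not (2*val >= -8 and val = -1)) -> ((2*val + y < 7 -> val < 2) and ((not (2*val + y < 7)) -> 2*y < 5)))))
Answer: WP = (y <= 1 -> ((2*y > 9 -> ((not (3*val + 3*y <= -2)) and (forall val_1. (((2*val_1 >= -8 and val_1 = -1) -> (((val_1 + y >= 0 -> val_1 = 1) -> val_1 < -3) and ((not (val_1 + y >= 0 -> val_1 = 1)) -> val_1 < 6))) and ((not (2*val_1 >= -8 and val_1 = -1)) -> ((2*val_1 + y < 7 -> val_1 < 2) and ((not (2*val_1 + y < 7)) -> 2*y < 5))))))) and ((not (2*y > 9)) -> (((2*val >= -8 and val = -1) -> (((5*val >= 0 -> val = 1) -> val < -3) and ((not (5*val >= 0 -> val = 1)) -> val < 6))) and ((not (2*val >= -8 and val = -1)) -> ((6*val < 7 -> val < 2) and ((not (6*val < 7)) -> 8*val < 5))))))) and ((not (y <= 1)) -> ((not (3*y > 9)) and ((2*val >= -8 and val = -1) -> (((val + y >= 0 -> val = 1) -> val < -3) and ((not (val + y >= 0 -> val = 1)) -> val < 6))) and ((not (2*val >= -8 and val = -1)) -> ((2*val + y < 7 -> val < 2) and ((not (2*val + y < 7)) -> 2*y < 5)))))


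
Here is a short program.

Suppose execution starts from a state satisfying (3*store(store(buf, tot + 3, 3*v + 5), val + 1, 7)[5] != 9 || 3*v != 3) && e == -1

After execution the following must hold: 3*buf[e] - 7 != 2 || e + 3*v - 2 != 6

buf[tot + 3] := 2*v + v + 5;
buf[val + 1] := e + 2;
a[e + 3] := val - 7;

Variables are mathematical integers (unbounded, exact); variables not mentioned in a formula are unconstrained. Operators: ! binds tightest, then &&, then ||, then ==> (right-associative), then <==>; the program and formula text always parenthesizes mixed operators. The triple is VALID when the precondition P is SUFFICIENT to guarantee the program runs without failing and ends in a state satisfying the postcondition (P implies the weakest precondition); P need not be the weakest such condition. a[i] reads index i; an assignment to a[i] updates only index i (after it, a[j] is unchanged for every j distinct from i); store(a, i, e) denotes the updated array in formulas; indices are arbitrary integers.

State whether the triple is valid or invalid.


Working backward. After the program, the postcondition 3*buf[e] - 7 != 2 || e + 3*v - 2 != 6 must hold; in canonical form it is 3*buf[e] != 9 || e + 3*v != 8.
Before a[e + 3] := val - 7: 3*buf[e] != 9 || e + 3*v != 8
Before buf[val + 1] := e + 2: 3*store(buf, val + 1, e + 2)[e] != 9 || e + 3*v != 8
Before buf[tot + 3] := 2*v + v + 5: 3*store(store(buf, tot + 3, 3*v + 5), val + 1, e + 2)[e] != 9 || e + 3*v != 8
The weakest precondition is 3*store(store(buf, tot + 3, 3*v + 5), val + 1, e + 2)[e] != 9 || e + 3*v != 8.
Check whether (3*store(store(buf, tot + 3, 3*v + 5), val + 1, 7)[5] != 9 || 3*v != 3) && e == -1 implies it.
Countermodel: at the initial state buf = {[-1] = 3, [2] = 4, [5] = 4, elsewhere 4}, e = -1, tot = 2, v = 3, val = 1, the precondition holds but the weakest precondition fails.
Answer: invalid


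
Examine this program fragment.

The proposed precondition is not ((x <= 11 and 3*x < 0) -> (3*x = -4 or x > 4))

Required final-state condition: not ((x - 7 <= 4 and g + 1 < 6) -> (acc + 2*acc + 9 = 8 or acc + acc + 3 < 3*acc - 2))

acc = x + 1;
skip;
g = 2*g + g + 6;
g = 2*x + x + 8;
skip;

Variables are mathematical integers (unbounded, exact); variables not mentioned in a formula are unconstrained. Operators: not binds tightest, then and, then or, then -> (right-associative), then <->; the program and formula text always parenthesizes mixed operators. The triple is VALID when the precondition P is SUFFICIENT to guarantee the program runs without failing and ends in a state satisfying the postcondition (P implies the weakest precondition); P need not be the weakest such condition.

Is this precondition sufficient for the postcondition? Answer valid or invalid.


Working backward. After the program, the postcondition not ((x - 7 <= 4 and g + 1 < 6) -> (acc + 2*acc + 9 = 8 or acc + acc + 3 < 3*acc - 2)) must hold; in canonical form it is not ((x <= 11 and g < 5) -> (3*acc = -1 or acc > 5)).
Before skip: not ((x <= 11 and g < 5) -> (3*acc = -1 or acc > 5))
Before g := 2*x + x + 8: not ((x <= 11 and 3*x < -3) -> (3*acc = -1 or acc > 5))
Before g := 2*g + g + 6: not ((x <= 11 and 3*x < -3) -> (3*acc = -1 or acc > 5))
Before skip: not ((x <= 11 and 3*x < -3) -> (3*acc = -1 or acc > 5))
Before acc := x + 1: not ((x <= 11 and 3*x < -3) -> (3*x = -4 or x > 4))
The weakest precondition is not ((x <= 11 and 3*x < -3) -> (3*x = -4 or x > 4)).
Check whether not ((x <= 11 and 3*x < 0) -> (3*x = -4 or x > 4)) implies it.
Countermodel: at the initial state x = -1, the precondition holds but the weakest precondition fails.
Answer: invalid


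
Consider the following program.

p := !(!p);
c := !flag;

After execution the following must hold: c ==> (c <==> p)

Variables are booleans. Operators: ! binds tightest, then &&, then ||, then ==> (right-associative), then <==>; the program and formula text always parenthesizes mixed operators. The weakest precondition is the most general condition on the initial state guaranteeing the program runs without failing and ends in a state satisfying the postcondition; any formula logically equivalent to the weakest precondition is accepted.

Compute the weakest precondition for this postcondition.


Working backward. After the program, c ==> (c <==> p) must hold.
Before c := !flag: (!flag) ==> ((!flag) <==> p)
Before p := !(!p): (!flag) ==> ((!flag) <==> p)
Answer: WP = (!flag) ==> ((!flag) <==> p)


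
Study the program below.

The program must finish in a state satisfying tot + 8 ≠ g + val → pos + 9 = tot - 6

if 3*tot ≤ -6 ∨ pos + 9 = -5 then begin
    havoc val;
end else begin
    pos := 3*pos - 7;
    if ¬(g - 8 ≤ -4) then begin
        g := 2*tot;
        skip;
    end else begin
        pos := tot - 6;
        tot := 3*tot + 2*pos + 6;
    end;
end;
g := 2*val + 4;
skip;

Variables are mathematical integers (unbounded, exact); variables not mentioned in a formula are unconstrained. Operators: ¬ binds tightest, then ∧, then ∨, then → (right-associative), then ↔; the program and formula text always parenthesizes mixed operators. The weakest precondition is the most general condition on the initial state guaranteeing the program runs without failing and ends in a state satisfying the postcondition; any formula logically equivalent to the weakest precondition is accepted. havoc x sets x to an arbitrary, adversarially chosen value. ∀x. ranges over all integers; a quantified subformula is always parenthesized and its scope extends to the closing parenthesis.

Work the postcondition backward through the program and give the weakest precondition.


Working backward. After the program, the postcondition tot + 8 ≠ g + val → pos + 9 = tot - 6 must hold; in canonical form it is tot ≠ g + val - 8 → pos = tot - 15.
Before skip: tot ≠ g + val - 8 → pos = tot - 15
Before g := 2*val + 4: tot ≠ 3*val - 4 → pos = tot - 15
Then branch requires ∀val_1. (tot ≠ 3*val_1 - 4 → pos = tot - 15); else branch requires ((¬(g ≤ 4)) → (tot ≠ 3*val - 4 → 3*pos = tot - 8)) ∧ (g ≤ 4 → (5*tot ≠ 3*val + 2 → 4*tot = 15)).
Before the if: ((3*tot ≤ -6 ∨ pos = -14) → (∀val_1. (tot ≠ 3*val_1 - 4 → pos = tot - 15))) ∧ ((¬(3*tot ≤ -6 ∨ pos = -14)) → (((¬(g ≤ 4)) → (tot ≠ 3*val - 4 → 3*pos = tot - 8)) ∧ (g ≤ 4 → (5*tot ≠ 3*val + 2 → 4*tot = 15))))
Answer: WP = ((3*tot ≤ -6 ∨ pos = -14) → (∀val_1. (tot ≠ 3*val_1 - 4 → pos = tot - 15))) ∧ ((¬(3*tot ≤ -6 ∨ pos = -14)) → (((¬(g ≤ 4)) → (tot ≠ 3*val - 4 → 3*pos = tot - 8)) ∧ (g ≤ 4 → (5*tot ≠ 3*val + 2 → 4*tot = 15))))


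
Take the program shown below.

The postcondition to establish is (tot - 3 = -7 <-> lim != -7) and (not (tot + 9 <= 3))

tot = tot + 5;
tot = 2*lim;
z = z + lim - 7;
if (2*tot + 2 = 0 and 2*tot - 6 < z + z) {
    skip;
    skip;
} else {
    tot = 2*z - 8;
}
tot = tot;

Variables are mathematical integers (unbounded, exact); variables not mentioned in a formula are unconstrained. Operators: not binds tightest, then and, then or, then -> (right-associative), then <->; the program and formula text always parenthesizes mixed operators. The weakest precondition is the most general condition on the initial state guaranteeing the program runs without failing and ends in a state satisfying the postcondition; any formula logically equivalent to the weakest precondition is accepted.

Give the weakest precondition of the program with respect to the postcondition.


Working backward. After the program, the postcondition (tot - 3 = -7 <-> lim != -7) and (not (tot + 9 <= 3)) must hold; in canonical form it is (tot = -4 <-> lim != -7) and (not (tot <= -6)).
Before tot := tot: (tot = -4 <-> lim != -7) and (not (tot <= -6))
Then branch requires (tot = -4 <-> lim != -7) and (not (tot <= -6)); else branch requires (2*z = 4 <-> lim != -7) and (not (2*z <= 2)).
Before the if: ((2*tot = -2 and 2*tot < 2*z + 6) -> ((tot = -4 <-> lim != -7) and (not (tot <= -6)))) and ((not (2*tot = -2 and 2*tot < 2*z + 6)) -> ((2*z = 4 <-> lim != -7) and (not (2*z <= 2))))
Before z := z + lim - 7: ((2*tot = -2 and 2*tot < 2*lim + 2*z - 8) -> ((tot = -4 <-> lim != -7) and (not (tot <= -6)))) and ((not (2*tot = -2 and 2*tot < 2*lim + 2*z - 8)) -> ((2*lim + 2*z = 18 <-> lim != -7) and (not (2*lim + 2*z <= 16))))
Before tot := 2*lim: ((4*lim = -2 and 2*lim < 2*z - 8) -> ((2*lim = -4 <-> lim != -7) and (not (2*lim <= -6)))) and ((not (4*lim = -2 and 2*lim < 2*z - 8)) -> ((2*lim + 2*z = 18 <-> lim != -7) and (not (2*lim + 2*z <= 16))))
Before tot := tot + 5: ((4*lim = -2 and 2*lim < 2*z - 8) -> ((2*lim = -4 <-> lim != -7) and (not (2*lim <= -6)))) and ((not (4*lim = -2 and 2*lim < 2*z - 8)) -> ((2*lim + 2*z = 18 <-> lim != -7) and (not (2*lim + 2*z <= 16))))
Answer: WP = ((4*lim = -2 and 2*lim < 2*z - 8) -> ((2*lim = -4 <-> lim != -7) and (not (2*lim <= -6)))) and ((not (4*lim = -2 and 2*lim < 2*z - 8)) -> ((2*lim + 2*z = 18 <-> lim != -7) and (not (2*lim + 2*z <= 16))))


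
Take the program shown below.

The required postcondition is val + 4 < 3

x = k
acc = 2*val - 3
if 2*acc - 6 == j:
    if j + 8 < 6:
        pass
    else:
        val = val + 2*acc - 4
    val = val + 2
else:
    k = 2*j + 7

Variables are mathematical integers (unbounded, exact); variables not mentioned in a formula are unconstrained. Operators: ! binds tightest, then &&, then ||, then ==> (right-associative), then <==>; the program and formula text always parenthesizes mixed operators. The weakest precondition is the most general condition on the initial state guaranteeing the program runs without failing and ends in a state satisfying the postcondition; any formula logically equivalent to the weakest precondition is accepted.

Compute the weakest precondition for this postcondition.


Working backward. After the program, the postcondition val + 4 < 3 must hold; in canonical form it is val < -1.
Then branch requires (j < -2 ==> val < -3) && ((!(j < -2)) ==> 2*acc + val < 1); else branch requires val < -1.
Before the if: (2*acc == j + 6 ==> ((j < -2 ==> val < -3) && ((!(j < -2)) ==> 2*acc + val < 1))) && ((!(2*acc == j + 6)) ==> val < -1)
Before acc := 2*val - 3: (4*val == j + 12 ==> ((j < -2 ==> val < -3) && ((!(j < -2)) ==> 5*val < 7))) && ((!(4*val == j + 12)) ==> val < -1)
Before x := k: (4*val == j + 12 ==> ((j < -2 ==> val < -3) && ((!(j < -2)) ==> 5*val < 7))) && ((!(4*val == j + 12)) ==> val < -1)
Answer: WP = (4*val == j + 12 ==> ((j < -2 ==> val < -3) && ((!(j < -2)) ==> 5*val < 7))) && ((!(4*val == j + 12)) ==> val < -1)


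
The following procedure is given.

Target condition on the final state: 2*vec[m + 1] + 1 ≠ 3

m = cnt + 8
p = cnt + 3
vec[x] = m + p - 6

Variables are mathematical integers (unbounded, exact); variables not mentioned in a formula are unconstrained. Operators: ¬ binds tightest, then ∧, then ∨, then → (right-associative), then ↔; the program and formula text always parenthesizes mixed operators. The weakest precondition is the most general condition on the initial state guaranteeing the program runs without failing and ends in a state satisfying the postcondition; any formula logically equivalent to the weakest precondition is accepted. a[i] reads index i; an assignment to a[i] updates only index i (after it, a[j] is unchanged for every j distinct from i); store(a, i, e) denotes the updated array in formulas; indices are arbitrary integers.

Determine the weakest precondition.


Working backward. After the program, the postcondition 2*vec[m + 1] + 1 ≠ 3 must hold; in canonical form it is 2*vec[m + 1] ≠ 2.
Before vec[x] := m + p - 6: 2*store(vec, x, m + p - 6)[m + 1] ≠ 2
Before p := cnt + 3: 2*store(vec, x, cnt + m - 3)[m + 1] ≠ 2
Before m := cnt + 8: 2*store(vec, x, 2*cnt + 5)[cnt + 9] ≠ 2
Answer: WP = 2*store(vec, x, 2*cnt + 5)[cnt + 9] ≠ 2


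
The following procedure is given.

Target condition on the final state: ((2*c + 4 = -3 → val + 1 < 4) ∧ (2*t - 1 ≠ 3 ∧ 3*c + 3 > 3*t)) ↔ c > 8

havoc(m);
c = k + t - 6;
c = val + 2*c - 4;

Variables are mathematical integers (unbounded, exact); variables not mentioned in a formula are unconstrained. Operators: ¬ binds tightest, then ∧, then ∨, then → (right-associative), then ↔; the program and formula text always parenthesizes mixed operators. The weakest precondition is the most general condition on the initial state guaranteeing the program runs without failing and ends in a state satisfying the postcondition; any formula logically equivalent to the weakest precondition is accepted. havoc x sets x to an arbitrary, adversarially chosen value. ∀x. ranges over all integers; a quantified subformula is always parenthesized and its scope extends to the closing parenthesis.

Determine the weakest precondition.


Working backward. After the program, the postcondition ((2*c + 4 = -3 → val + 1 < 4) ∧ (2*t - 1 ≠ 3 ∧ 3*c + 3 > 3*t)) ↔ c > 8 must hold; in canonical form it is ((2*c = -7 → val < 3) ∧ 2*t ≠ 4 ∧ 3*c > 3*t - 3) ↔ c > 8.
Before c := val + 2*c - 4: ((4*c + 2*val = 1 → val < 3) ∧ 2*t ≠ 4 ∧ 6*c + 3*val > 3*t + 9) ↔ 2*c + val > 12
Before c := k + t - 6: ((4*k + 4*t + 2*val = 25 → val < 3) ∧ 2*t ≠ 4 ∧ 6*k + 3*t + 3*val > 45) ↔ 2*k + 2*t + val > 24
Before havoc m: ((4*k + 4*t + 2*val = 25 → val < 3) ∧ 2*t ≠ 4 ∧ 6*k + 3*t + 3*val > 45) ↔ 2*k + 2*t + val > 24
Answer: WP = ((4*k + 4*t + 2*val = 25 → val < 3) ∧ 2*t ≠ 4 ∧ 6*k + 3*t + 3*val > 45) ↔ 2*k + 2*t + val > 24


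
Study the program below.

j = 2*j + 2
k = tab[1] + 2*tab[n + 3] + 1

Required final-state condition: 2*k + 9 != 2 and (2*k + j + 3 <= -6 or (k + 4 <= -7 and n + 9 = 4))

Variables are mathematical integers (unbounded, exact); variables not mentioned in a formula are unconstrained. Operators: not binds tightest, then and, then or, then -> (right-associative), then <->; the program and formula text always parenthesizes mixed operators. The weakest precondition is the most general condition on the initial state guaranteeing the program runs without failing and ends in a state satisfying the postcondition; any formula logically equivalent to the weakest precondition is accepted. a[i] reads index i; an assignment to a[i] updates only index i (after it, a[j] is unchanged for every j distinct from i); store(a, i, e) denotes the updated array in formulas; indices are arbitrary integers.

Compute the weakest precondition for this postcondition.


Working backward. After the program, the postcondition 2*k + 9 != 2 and (2*k + j + 3 <= -6 or (k + 4 <= -7 and n + 9 = 4)) must hold; in canonical form it is 2*k != -7 and (j + 2*k <= -9 or (k <= -11 and n = -5)).
Before k := tab[1] + 2*tab[n + 3] + 1: 4*tab[n + 3] + 2*tab[1] != -9 and (4*tab[n + 3] + 2*tab[1] + j <= -11 or (2*tab[n + 3] + tab[1] <= -12 and n = -5))
Before j := 2*j + 2: 4*tab[n + 3] + 2*tab[1] != -9 and (4*tab[n + 3] + 2*tab[1] + 2*j <= -13 or (2*tab[n + 3] + tab[1] <= -12 and n = -5))
Answer: WP = 4*tab[n + 3] + 2*tab[1] != -9 and (4*tab[n + 3] + 2*tab[1] + 2*j <= -13 or (2*tab[n + 3] + tab[1] <= -12 and n = -5))


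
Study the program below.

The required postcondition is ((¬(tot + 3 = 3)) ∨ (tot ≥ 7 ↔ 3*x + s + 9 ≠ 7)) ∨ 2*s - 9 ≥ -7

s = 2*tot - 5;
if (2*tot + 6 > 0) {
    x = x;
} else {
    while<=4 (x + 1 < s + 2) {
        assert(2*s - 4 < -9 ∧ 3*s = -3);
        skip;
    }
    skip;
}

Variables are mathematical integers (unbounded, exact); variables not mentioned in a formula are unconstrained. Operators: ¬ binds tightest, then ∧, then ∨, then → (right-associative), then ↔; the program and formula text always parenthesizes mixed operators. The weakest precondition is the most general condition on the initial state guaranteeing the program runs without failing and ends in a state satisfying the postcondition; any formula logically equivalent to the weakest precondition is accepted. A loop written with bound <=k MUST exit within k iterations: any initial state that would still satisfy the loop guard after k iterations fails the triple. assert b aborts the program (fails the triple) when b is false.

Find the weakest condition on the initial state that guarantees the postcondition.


Working backward. After the program, the postcondition ((¬(tot + 3 = 3)) ∨ (tot ≥ 7 ↔ 3*x + s + 9 ≠ 7)) ∨ 2*s - 9 ≥ -7 must hold; in canonical form it is (¬(tot = 0)) ∨ (tot ≥ 7 ↔ s + 3*x ≠ -2) ∨ 2*s ≥ 2.
Then branch requires (¬(tot = 0)) ∨ (tot ≥ 7 ↔ s + 3*x ≠ -2) ∨ 2*s ≥ 2; else branch requires (x < s + 1 → (2*s < -5 ∧ 3*s = -3 ∧ (x < s + 1 → (2*s < -5 ∧ 3*s = -3 ∧ (x < s + 1 → (2*s < -5 ∧ 3*s = -3 ∧ (x < s + 1 → (2*s < -5 ∧ 3*s = -3 ∧ (¬(x < s + 1)) ∧ ((¬(tot = 0)) ∨ (tot ≥ 7 ↔ s + 3*x ≠ -2) ∨ 2*s ≥ 2))) ∧ ((¬(x < s + 1)) → ((¬(tot = 0)) ∨ (tot ≥ 7 ↔ s + 3*x ≠ -2) ∨ 2*s ≥ 2)))) ∧ ((¬(x < s + 1)) → ((¬(tot = 0)) ∨ (tot ≥ 7 ↔ s + 3*x ≠ -2) ∨ 2*s ≥ 2)))) ∧ ((¬(x < s + 1)) → ((¬(tot = 0)) ∨ (tot ≥ 7 ↔ s + 3*x ≠ -2) ∨ 2*s ≥ 2)))) ∧ ((¬(x < s + 1)) → ((¬(tot = 0)) ∨ (tot ≥ 7 ↔ s + 3*x ≠ -2) ∨ 2*s ≥ 2)).
Before the if: (2*tot > -6 → ((¬(tot = 0)) ∨ (tot ≥ 7 ↔ s + 3*x ≠ -2) ∨ 2*s ≥ 2)) ∧ ((¬(2*tot > -6)) → ((x < s + 1 → (2*s < -5 ∧ 3*s = -3 ∧ (x < s + 1 → (2*s < -5 ∧ 3*s = -3 ∧ (x < s + 1 → (2*s < -5 ∧ 3*s = -3 ∧ (x < s + 1 → (2*s < -5 ∧ 3*s = -3 ∧ (¬(x < s + 1)) ∧ ((¬(tot = 0)) ∨ (tot ≥ 7 ↔ s + 3*x ≠ -2) ∨ 2*s ≥ 2))) ∧ ((¬(x < s + 1)) → ((¬(tot = 0)) ∨ (tot ≥ 7 ↔ s + 3*x ≠ -2) ∨ 2*s ≥ 2)))) ∧ ((¬(x < s + 1)) → ((¬(tot = 0)) ∨ (tot ≥ 7 ↔ s + 3*x ≠ -2) ∨ 2*s ≥ 2)))) ∧ ((¬(x < s + 1)) → ((¬(tot = 0)) ∨ (tot ≥ 7 ↔ s + 3*x ≠ -2) ∨ 2*s ≥ 2)))) ∧ ((¬(x < s + 1)) → ((¬(tot = 0)) ∨ (tot ≥ 7 ↔ s + 3*x ≠ -2) ∨ 2*s ≥ 2))))
Before s := 2*tot - 5: (2*tot > -6 → ((¬(tot = 0)) ∨ (tot ≥ 7 ↔ 2*tot + 3*x ≠ 3) ∨ 4*tot ≥ 12)) ∧ ((¬(2*tot > -6)) → ((x < 2*tot - 4 → (4*tot < 5 ∧ 6*tot = 12 ∧ (x < 2*tot - 4 → (4*tot < 5 ∧ 6*tot = 12 ∧ (x < 2*tot - 4 → (4*tot < 5 ∧ 6*tot = 12 ∧ (x < 2*tot - 4 → (4*tot < 5 ∧ 6*tot = 12 ∧ (¬(x < 2*tot - 4)) ∧ ((¬(tot = 0)) ∨ (tot ≥ 7 ↔ 2*tot + 3*x ≠ 3) ∨ 4*tot ≥ 12))) ∧ ((¬(x < 2*tot - 4)) → ((¬(tot = 0)) ∨ (tot ≥ 7 ↔ 2*tot + 3*x ≠ 3) ∨ 4*tot ≥ 12)))) ∧ ((¬(x < 2*tot - 4)) → ((¬(tot = 0)) ∨ (tot ≥ 7 ↔ 2*tot + 3*x ≠ 3) ∨ 4*tot ≥ 12)))) ∧ ((¬(x < 2*tot - 4)) → ((¬(tot = 0)) ∨ (tot ≥ 7 ↔ 2*tot + 3*x ≠ 3) ∨ 4*tot ≥ 12)))) ∧ ((¬(x < 2*tot - 4)) → ((¬(tot = 0)) ∨ (tot ≥ 7 ↔ 2*tot + 3*x ≠ 3) ∨ 4*tot ≥ 12))))
Answer: WP = (2*tot > -6 → ((¬(tot = 0)) ∨ (tot ≥ 7 ↔ 2*tot + 3*x ≠ 3) ∨ 4*tot ≥ 12)) ∧ ((¬(2*tot > -6)) → ((x < 2*tot - 4 → (4*tot < 5 ∧ 6*tot = 12 ∧ (x < 2*tot - 4 → (4*tot < 5 ∧ 6*tot = 12 ∧ (x < 2*tot - 4 → (4*tot < 5 ∧ 6*tot = 12 ∧ (x < 2*tot - 4 → (4*tot < 5 ∧ 6*tot = 12 ∧ (¬(x < 2*tot - 4)) ∧ ((¬(tot = 0)) ∨ (tot ≥ 7 ↔ 2*tot + 3*x ≠ 3) ∨ 4*tot ≥ 12))) ∧ ((¬(x < 2*tot - 4)) → ((¬(tot = 0)) ∨ (tot ≥ 7 ↔ 2*tot + 3*x ≠ 3) ∨ 4*tot ≥ 12)))) ∧ ((¬(x < 2*tot - 4)) → ((¬(tot = 0)) ∨ (tot ≥ 7 ↔ 2*tot + 3*x ≠ 3) ∨ 4*tot ≥ 12)))) ∧ ((¬(x < 2*tot - 4)) → ((¬(tot = 0)) ∨ (tot ≥ 7 ↔ 2*tot + 3*x ≠ 3) ∨ 4*tot ≥ 12)))) ∧ ((¬(x < 2*tot - 4)) → ((¬(tot = 0)) ∨ (tot ≥ 7 ↔ 2*tot + 3*x ≠ 3) ∨ 4*tot ≥ 12))))
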